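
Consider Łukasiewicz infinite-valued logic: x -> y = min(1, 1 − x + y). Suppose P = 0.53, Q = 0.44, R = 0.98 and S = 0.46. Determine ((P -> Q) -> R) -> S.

P -> Q = min(1, 1 − 0.53 + 0.44) = min(1, 0.91) = 0.91
(P -> Q) -> R = min(1, 1 − 0.91 + 0.98) = min(1, 1.07) = 1.00
((P -> Q) -> R) -> S = min(1, 1 − 1.00 + 0.46) = min(1, 0.46) = 0.46

0.46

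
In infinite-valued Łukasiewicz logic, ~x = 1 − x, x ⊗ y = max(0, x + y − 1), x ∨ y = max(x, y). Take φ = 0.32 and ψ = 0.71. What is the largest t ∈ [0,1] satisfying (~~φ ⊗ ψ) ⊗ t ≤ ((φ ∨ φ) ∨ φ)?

1.00

~φ = 1 − 0.32 = 0.68
~~φ = 1 − 0.68 = 0.32
~~φ ⊗ ψ = max(0, 0.32 + 0.71 − 1) = max(0, 0.03) = 0.03
So the left factor is ~~φ ⊗ ψ = 0.03.
φ ∨ φ = max(0.32, 0.32) = 0.32
(φ ∨ φ) ∨ φ = max(0.32, 0.32) = 0.32
So the right-hand bound is (φ ∨ φ) ∨ φ = 0.32.
The residuum of the Łukasiewicz t-norm gives the supremum: min(1, 1 − 0.03 + 0.32).
1 − 0.03 + 0.32 = 1.29, so t = min(1, 1.29) = 1.00.
Check: 0.03 ⊗ 1.00 = max(0, 0.03) = 0.03 ≤ 0.32.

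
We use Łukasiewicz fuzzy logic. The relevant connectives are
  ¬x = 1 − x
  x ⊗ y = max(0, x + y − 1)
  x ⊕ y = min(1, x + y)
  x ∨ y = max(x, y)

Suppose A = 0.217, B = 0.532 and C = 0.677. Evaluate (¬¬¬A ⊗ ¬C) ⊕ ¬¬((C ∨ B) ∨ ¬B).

0.783

¬A = 1 − 0.217 = 0.783
¬¬A = 1 − 0.783 = 0.217
¬¬¬A = 1 − 0.217 = 0.783
¬C = 1 − 0.677 = 0.323
¬¬¬A ⊗ ¬C = max(0, 0.783 + 0.323 − 1) = max(0, 0.106) = 0.106
C ∨ B = max(0.677, 0.532) = 0.677
¬B = 1 − 0.532 = 0.468
(C ∨ B) ∨ ¬B = max(0.677, 0.468) = 0.677
¬((C ∨ B) ∨ ¬B) = 1 − 0.677 = 0.323
¬¬((C ∨ B) ∨ ¬B) = 1 − 0.323 = 0.677
(¬¬¬A ⊗ ¬C) ⊕ ¬¬((C ∨ B) ∨ ¬B) = min(1, 0.106 + 0.677) = min(1, 0.783) = 0.783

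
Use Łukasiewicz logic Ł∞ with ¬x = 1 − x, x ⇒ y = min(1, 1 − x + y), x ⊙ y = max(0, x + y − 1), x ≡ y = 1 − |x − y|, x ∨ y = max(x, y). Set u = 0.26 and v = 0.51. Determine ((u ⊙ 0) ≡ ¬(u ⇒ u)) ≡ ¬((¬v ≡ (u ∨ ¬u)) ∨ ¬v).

u ⊙ 0 = max(0, 0.26 + 0.00 − 1) = max(0, -0.74) = 0.00
u ⇒ u = min(1, 1 − 0.26 + 0.26) = min(1, 1.00) = 1.00
¬(u ⇒ u) = 1 − 1.00 = 0.00
(u ⊙ 0) ≡ ¬(u ⇒ u) = 1 − |0.00 − 0.00| = 1 − 0.00 = 1.00
¬v = 1 − 0.51 = 0.49
¬u = 1 − 0.26 = 0.74
u ∨ ¬u = max(0.26, 0.74) = 0.74
¬v ≡ (u ∨ ¬u) = 1 − |0.49 − 0.74| = 1 − 0.25 = 0.75
(¬v ≡ (u ∨ ¬u)) ∨ ¬v = max(0.75, 0.49) = 0.75
¬((¬v ≡ (u ∨ ¬u)) ∨ ¬v) = 1 − 0.75 = 0.25
((u ⊙ 0) ≡ ¬(u ⇒ u)) ≡ ¬((¬v ≡ (u ∨ ¬u)) ∨ ¬v) = 1 − |1.00 − 0.25| = 1 − 0.75 = 0.25

0.25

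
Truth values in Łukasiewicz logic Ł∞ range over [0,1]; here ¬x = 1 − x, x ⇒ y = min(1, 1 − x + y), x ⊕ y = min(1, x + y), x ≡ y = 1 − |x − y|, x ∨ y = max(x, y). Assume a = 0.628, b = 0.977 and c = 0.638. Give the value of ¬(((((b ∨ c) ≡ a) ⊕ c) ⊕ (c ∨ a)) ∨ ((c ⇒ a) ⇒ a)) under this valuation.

0.000

b ∨ c = max(0.977, 0.638) = 0.977
(b ∨ c) ≡ a = 1 − |0.977 − 0.628| = 1 − 0.349 = 0.651
((b ∨ c) ≡ a) ⊕ c = min(1, 0.651 + 0.638) = min(1, 1.289) = 1.000
c ∨ a = max(0.638, 0.628) = 0.638
(((b ∨ c) ≡ a) ⊕ c) ⊕ (c ∨ a) = min(1, 1.000 + 0.638) = min(1, 1.638) = 1.000
c ⇒ a = min(1, 1 − 0.638 + 0.628) = min(1, 0.990) = 0.990
(c ⇒ a) ⇒ a = min(1, 1 − 0.990 + 0.628) = min(1, 0.638) = 0.638
((((b ∨ c) ≡ a) ⊕ c) ⊕ (c ∨ a)) ∨ ((c ⇒ a) ⇒ a) = max(1.000, 0.638) = 1.000
¬(((((b ∨ c) ≡ a) ⊕ c) ⊕ (c ∨ a)) ∨ ((c ⇒ a) ⇒ a)) = 1 − 1.000 = 0.000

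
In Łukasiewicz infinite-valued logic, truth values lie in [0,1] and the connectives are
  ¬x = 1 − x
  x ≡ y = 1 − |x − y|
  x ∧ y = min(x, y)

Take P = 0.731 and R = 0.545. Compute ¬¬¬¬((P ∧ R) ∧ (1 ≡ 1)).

P ∧ R = min(0.731, 0.545) = 0.545
1 ≡ 1 = 1 − |1.000 − 1.000| = 1 − 0.000 = 1.000
(P ∧ R) ∧ (1 ≡ 1) = min(0.545, 1.000) = 0.545
¬((P ∧ R) ∧ (1 ≡ 1)) = 1 − 0.545 = 0.455
¬¬((P ∧ R) ∧ (1 ≡ 1)) = 1 − 0.455 = 0.545
¬¬¬((P ∧ R) ∧ (1 ≡ 1)) = 1 − 0.545 = 0.455
¬¬¬¬((P ∧ R) ∧ (1 ≡ 1)) = 1 − 0.455 = 0.545

0.545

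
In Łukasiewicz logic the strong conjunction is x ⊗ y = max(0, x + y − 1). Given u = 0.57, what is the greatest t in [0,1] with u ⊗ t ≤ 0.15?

The residuum of the Łukasiewicz t-norm gives the supremum: min(1, 1 − 0.57 + 0.15).
1 − 0.57 + 0.15 = 0.58, so t = min(1, 0.58) = 0.58.
Check: 0.57 ⊗ 0.58 = max(0, 0.15) = 0.15 ≤ 0.15.

0.58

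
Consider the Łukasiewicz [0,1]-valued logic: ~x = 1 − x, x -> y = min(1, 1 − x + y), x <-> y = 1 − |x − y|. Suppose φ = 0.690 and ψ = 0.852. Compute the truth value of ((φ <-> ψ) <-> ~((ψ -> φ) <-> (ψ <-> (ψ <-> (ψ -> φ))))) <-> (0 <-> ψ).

φ <-> ψ = 1 − |0.690 − 0.852| = 1 − 0.162 = 0.838
ψ -> φ = min(1, 1 − 0.852 + 0.690) = min(1, 0.838) = 0.838
ψ <-> (ψ -> φ) = 1 − |0.852 − 0.838| = 1 − 0.014 = 0.986
ψ <-> (ψ <-> (ψ -> φ)) = 1 − |0.852 − 0.986| = 1 − 0.134 = 0.866
(ψ -> φ) <-> (ψ <-> (ψ <-> (ψ -> φ))) = 1 − |0.838 − 0.866| = 1 − 0.028 = 0.972
~((ψ -> φ) <-> (ψ <-> (ψ <-> (ψ -> φ)))) = 1 − 0.972 = 0.028
(φ <-> ψ) <-> ~((ψ -> φ) <-> (ψ <-> (ψ <-> (ψ -> φ)))) = 1 − |0.838 − 0.028| = 1 − 0.810 = 0.190
0 <-> ψ = 1 − |0.000 − 0.852| = 1 − 0.852 = 0.148
((φ <-> ψ) <-> ~((ψ -> φ) <-> (ψ <-> (ψ <-> (ψ -> φ))))) <-> (0 <-> ψ) = 1 − |0.190 − 0.148| = 1 − 0.042 = 0.958

0.958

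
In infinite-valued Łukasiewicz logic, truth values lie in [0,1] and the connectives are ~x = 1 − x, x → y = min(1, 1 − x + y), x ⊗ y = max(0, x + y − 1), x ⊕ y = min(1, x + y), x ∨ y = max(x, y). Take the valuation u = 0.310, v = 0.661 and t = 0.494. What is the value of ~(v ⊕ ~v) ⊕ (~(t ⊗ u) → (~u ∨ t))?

0.690

~v = 1 − 0.661 = 0.339
v ⊕ ~v = min(1, 0.661 + 0.339) = min(1, 1.000) = 1.000
~(v ⊕ ~v) = 1 − 1.000 = 0.000
t ⊗ u = max(0, 0.494 + 0.310 − 1) = max(0, -0.196) = 0.000
~(t ⊗ u) = 1 − 0.000 = 1.000
~u = 1 − 0.310 = 0.690
~u ∨ t = max(0.690, 0.494) = 0.690
~(t ⊗ u) → (~u ∨ t) = min(1, 1 − 1.000 + 0.690) = min(1, 0.690) = 0.690
~(v ⊕ ~v) ⊕ (~(t ⊗ u) → (~u ∨ t)) = min(1, 0.000 + 0.690) = min(1, 0.690) = 0.690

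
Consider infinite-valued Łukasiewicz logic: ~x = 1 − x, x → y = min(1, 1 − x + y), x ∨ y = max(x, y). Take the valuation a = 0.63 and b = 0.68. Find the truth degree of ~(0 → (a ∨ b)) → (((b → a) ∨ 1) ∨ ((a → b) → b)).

a ∨ b = max(0.63, 0.68) = 0.68
0 → (a ∨ b) = min(1, 1 − 0.00 + 0.68) = min(1, 1.68) = 1.00
~(0 → (a ∨ b)) = 1 − 1.00 = 0.00
b → a = min(1, 1 − 0.68 + 0.63) = min(1, 0.95) = 0.95
(b → a) ∨ 1 = max(0.95, 1.00) = 1.00
a → b = min(1, 1 − 0.63 + 0.68) = min(1, 1.05) = 1.00
(a → b) → b = min(1, 1 − 1.00 + 0.68) = min(1, 0.68) = 0.68
((b → a) ∨ 1) ∨ ((a → b) → b) = max(1.00, 0.68) = 1.00
~(0 → (a ∨ b)) → (((b → a) ∨ 1) ∨ ((a → b) → b)) = min(1, 1 − 0.00 + 1.00) = min(1, 2.00) = 1.00

1.00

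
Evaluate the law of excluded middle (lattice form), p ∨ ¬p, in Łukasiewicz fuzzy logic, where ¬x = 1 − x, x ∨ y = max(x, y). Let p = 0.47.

0.53

¬p = 1 − 0.47 = 0.53
p ∨ ¬p = max(0.47, 0.53) = 0.53
(The value 0.53 < 1 shows this instance is not satisfied; not a Ł∞-tautology — its value is max(a, 1−a).)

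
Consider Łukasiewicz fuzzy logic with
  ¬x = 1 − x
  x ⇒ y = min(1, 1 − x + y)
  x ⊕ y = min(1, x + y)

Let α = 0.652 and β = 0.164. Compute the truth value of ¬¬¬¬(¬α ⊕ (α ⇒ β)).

0.860

¬α = 1 − 0.652 = 0.348
α ⇒ β = min(1, 1 − 0.652 + 0.164) = min(1, 0.512) = 0.512
¬α ⊕ (α ⇒ β) = min(1, 0.348 + 0.512) = min(1, 0.860) = 0.860
¬(¬α ⊕ (α ⇒ β)) = 1 − 0.860 = 0.140
¬¬(¬α ⊕ (α ⇒ β)) = 1 − 0.140 = 0.860
¬¬¬(¬α ⊕ (α ⇒ β)) = 1 − 0.860 = 0.140
¬¬¬¬(¬α ⊕ (α ⇒ β)) = 1 − 0.140 = 0.860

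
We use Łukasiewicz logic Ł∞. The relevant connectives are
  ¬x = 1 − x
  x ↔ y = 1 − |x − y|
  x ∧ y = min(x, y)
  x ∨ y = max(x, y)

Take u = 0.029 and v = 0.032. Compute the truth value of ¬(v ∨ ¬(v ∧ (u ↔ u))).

0.032

u ↔ u = 1 − |0.029 − 0.029| = 1 − 0.000 = 1.000
v ∧ (u ↔ u) = min(0.032, 1.000) = 0.032
¬(v ∧ (u ↔ u)) = 1 − 0.032 = 0.968
v ∨ ¬(v ∧ (u ↔ u)) = max(0.032, 0.968) = 0.968
¬(v ∨ ¬(v ∧ (u ↔ u))) = 1 − 0.968 = 0.032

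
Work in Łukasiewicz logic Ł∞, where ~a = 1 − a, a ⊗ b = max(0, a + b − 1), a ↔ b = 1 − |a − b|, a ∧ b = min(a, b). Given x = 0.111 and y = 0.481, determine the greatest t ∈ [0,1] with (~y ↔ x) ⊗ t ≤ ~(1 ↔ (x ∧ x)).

1.000

~y = 1 − 0.481 = 0.519
~y ↔ x = 1 − |0.519 − 0.111| = 1 − 0.408 = 0.592
So the left factor is ~y ↔ x = 0.592.
x ∧ x = min(0.111, 0.111) = 0.111
1 ↔ (x ∧ x) = 1 − |1.000 − 0.111| = 1 − 0.889 = 0.111
~(1 ↔ (x ∧ x)) = 1 − 0.111 = 0.889
So the right-hand bound is ~(1 ↔ (x ∧ x)) = 0.889.
The residuum of the Łukasiewicz t-norm gives the supremum: min(1, 1 − 0.592 + 0.889).
1 − 0.592 + 0.889 = 1.297, so t = min(1, 1.297) = 1.000.
Check: 0.592 ⊗ 1.000 = max(0, 0.592) = 0.592 ≤ 0.889.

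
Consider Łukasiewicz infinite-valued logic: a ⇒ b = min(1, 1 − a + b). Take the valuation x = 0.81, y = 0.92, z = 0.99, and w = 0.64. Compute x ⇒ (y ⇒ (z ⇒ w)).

0.92

z ⇒ w = min(1, 1 − 0.99 + 0.64) = min(1, 0.65) = 0.65
y ⇒ (z ⇒ w) = min(1, 1 − 0.92 + 0.65) = min(1, 0.73) = 0.73
x ⇒ (y ⇒ (z ⇒ w)) = min(1, 1 − 0.81 + 0.73) = min(1, 0.92) = 0.92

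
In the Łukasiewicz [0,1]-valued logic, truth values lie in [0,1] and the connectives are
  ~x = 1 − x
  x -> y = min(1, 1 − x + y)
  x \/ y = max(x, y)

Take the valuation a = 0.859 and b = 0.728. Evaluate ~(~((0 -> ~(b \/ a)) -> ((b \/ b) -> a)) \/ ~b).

0.728

b \/ a = max(0.728, 0.859) = 0.859
~(b \/ a) = 1 − 0.859 = 0.141
0 -> ~(b \/ a) = min(1, 1 − 0.000 + 0.141) = min(1, 1.141) = 1.000
b \/ b = max(0.728, 0.728) = 0.728
(b \/ b) -> a = min(1, 1 − 0.728 + 0.859) = min(1, 1.131) = 1.000
(0 -> ~(b \/ a)) -> ((b \/ b) -> a) = min(1, 1 − 1.000 + 1.000) = min(1, 1.000) = 1.000
~((0 -> ~(b \/ a)) -> ((b \/ b) -> a)) = 1 − 1.000 = 0.000
~b = 1 − 0.728 = 0.272
~((0 -> ~(b \/ a)) -> ((b \/ b) -> a)) \/ ~b = max(0.000, 0.272) = 0.272
~(~((0 -> ~(b \/ a)) -> ((b \/ b) -> a)) \/ ~b) = 1 − 0.272 = 0.728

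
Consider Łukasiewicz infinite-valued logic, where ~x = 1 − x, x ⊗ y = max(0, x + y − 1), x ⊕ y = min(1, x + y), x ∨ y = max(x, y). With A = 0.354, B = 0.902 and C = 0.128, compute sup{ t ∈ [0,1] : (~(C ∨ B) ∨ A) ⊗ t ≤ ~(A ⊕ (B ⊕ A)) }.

0.646

C ∨ B = max(0.128, 0.902) = 0.902
~(C ∨ B) = 1 − 0.902 = 0.098
~(C ∨ B) ∨ A = max(0.098, 0.354) = 0.354
So the left factor is ~(C ∨ B) ∨ A = 0.354.
B ⊕ A = min(1, 0.902 + 0.354) = min(1, 1.256) = 1.000
A ⊕ (B ⊕ A) = min(1, 0.354 + 1.000) = min(1, 1.354) = 1.000
~(A ⊕ (B ⊕ A)) = 1 − 1.000 = 0.000
So the right-hand bound is ~(A ⊕ (B ⊕ A)) = 0.000.
The residuum of the Łukasiewicz t-norm gives the supremum: min(1, 1 − 0.354 + 0.000).
1 − 0.354 + 0.000 = 0.646, so t = min(1, 0.646) = 0.646.
Check: 0.354 ⊗ 0.646 = max(0, 0.000) = 0.000 ≤ 0.000.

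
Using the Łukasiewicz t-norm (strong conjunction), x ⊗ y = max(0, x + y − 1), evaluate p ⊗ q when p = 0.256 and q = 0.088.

0.000

p ⊗ q = max(0, 0.256 + 0.088 − 1) = max(0, -0.656) = 0.000
For comparison, the Gödel (minimum) t-norm min(x, y) would give 0.088.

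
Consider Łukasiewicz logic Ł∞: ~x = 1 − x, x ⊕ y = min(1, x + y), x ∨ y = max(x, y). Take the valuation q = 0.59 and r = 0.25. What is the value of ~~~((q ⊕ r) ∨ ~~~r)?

q ⊕ r = min(1, 0.59 + 0.25) = min(1, 0.84) = 0.84
~r = 1 − 0.25 = 0.75
~~r = 1 − 0.75 = 0.25
~~~r = 1 − 0.25 = 0.75
(q ⊕ r) ∨ ~~~r = max(0.84, 0.75) = 0.84
~((q ⊕ r) ∨ ~~~r) = 1 − 0.84 = 0.16
~~((q ⊕ r) ∨ ~~~r) = 1 − 0.16 = 0.84
~~~((q ⊕ r) ∨ ~~~r) = 1 − 0.84 = 0.16

0.16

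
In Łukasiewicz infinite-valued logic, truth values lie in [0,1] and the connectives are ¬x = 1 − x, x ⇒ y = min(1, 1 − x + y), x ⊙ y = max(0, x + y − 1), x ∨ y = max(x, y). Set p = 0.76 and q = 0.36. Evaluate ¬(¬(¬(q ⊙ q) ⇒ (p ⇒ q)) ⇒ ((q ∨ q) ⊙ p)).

0.28

q ⊙ q = max(0, 0.36 + 0.36 − 1) = max(0, -0.28) = 0.00
¬(q ⊙ q) = 1 − 0.00 = 1.00
p ⇒ q = min(1, 1 − 0.76 + 0.36) = min(1, 0.60) = 0.60
¬(q ⊙ q) ⇒ (p ⇒ q) = min(1, 1 − 1.00 + 0.60) = min(1, 0.60) = 0.60
¬(¬(q ⊙ q) ⇒ (p ⇒ q)) = 1 − 0.60 = 0.40
q ∨ q = max(0.36, 0.36) = 0.36
(q ∨ q) ⊙ p = max(0, 0.36 + 0.76 − 1) = max(0, 0.12) = 0.12
¬(¬(q ⊙ q) ⇒ (p ⇒ q)) ⇒ ((q ∨ q) ⊙ p) = min(1, 1 − 0.40 + 0.12) = min(1, 0.72) = 0.72
¬(¬(¬(q ⊙ q) ⇒ (p ⇒ q)) ⇒ ((q ∨ q) ⊙ p)) = 1 − 0.72 = 0.28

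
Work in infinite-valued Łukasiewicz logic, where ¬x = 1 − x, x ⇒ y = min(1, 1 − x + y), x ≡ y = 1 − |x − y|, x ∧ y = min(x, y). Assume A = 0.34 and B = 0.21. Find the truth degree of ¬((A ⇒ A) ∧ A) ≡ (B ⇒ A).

A ⇒ A = min(1, 1 − 0.34 + 0.34) = min(1, 1.00) = 1.00
(A ⇒ A) ∧ A = min(1.00, 0.34) = 0.34
¬((A ⇒ A) ∧ A) = 1 − 0.34 = 0.66
B ⇒ A = min(1, 1 − 0.21 + 0.34) = min(1, 1.13) = 1.00
¬((A ⇒ A) ∧ A) ≡ (B ⇒ A) = 1 − |0.66 − 1.00| = 1 − 0.34 = 0.66

0.66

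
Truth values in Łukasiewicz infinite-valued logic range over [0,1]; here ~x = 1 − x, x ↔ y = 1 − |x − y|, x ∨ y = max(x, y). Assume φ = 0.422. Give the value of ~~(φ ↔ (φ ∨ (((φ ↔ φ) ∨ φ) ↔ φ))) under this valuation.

φ ↔ φ = 1 − |0.422 − 0.422| = 1 − 0.000 = 1.000
(φ ↔ φ) ∨ φ = max(1.000, 0.422) = 1.000
((φ ↔ φ) ∨ φ) ↔ φ = 1 − |1.000 − 0.422| = 1 − 0.578 = 0.422
φ ∨ (((φ ↔ φ) ∨ φ) ↔ φ) = max(0.422, 0.422) = 0.422
φ ↔ (φ ∨ (((φ ↔ φ) ∨ φ) ↔ φ)) = 1 − |0.422 − 0.422| = 1 − 0.000 = 1.000
~(φ ↔ (φ ∨ (((φ ↔ φ) ∨ φ) ↔ φ))) = 1 − 1.000 = 0.000
~~(φ ↔ (φ ∨ (((φ ↔ φ) ∨ φ) ↔ φ))) = 1 − 0.000 = 1.000

1.000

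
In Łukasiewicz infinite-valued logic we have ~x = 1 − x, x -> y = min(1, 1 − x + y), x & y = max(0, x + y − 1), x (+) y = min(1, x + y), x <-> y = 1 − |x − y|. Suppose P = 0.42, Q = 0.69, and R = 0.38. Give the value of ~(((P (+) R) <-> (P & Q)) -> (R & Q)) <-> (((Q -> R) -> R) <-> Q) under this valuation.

P (+) R = min(1, 0.42 + 0.38) = min(1, 0.80) = 0.80
P & Q = max(0, 0.42 + 0.69 − 1) = max(0, 0.11) = 0.11
(P (+) R) <-> (P & Q) = 1 − |0.80 − 0.11| = 1 − 0.69 = 0.31
R & Q = max(0, 0.38 + 0.69 − 1) = max(0, 0.07) = 0.07
((P (+) R) <-> (P & Q)) -> (R & Q) = min(1, 1 − 0.31 + 0.07) = min(1, 0.76) = 0.76
~(((P (+) R) <-> (P & Q)) -> (R & Q)) = 1 − 0.76 = 0.24
Q -> R = min(1, 1 − 0.69 + 0.38) = min(1, 0.69) = 0.69
(Q -> R) -> R = min(1, 1 − 0.69 + 0.38) = min(1, 0.69) = 0.69
((Q -> R) -> R) <-> Q = 1 − |0.69 − 0.69| = 1 − 0.00 = 1.00
~(((P (+) R) <-> (P & Q)) -> (R & Q)) <-> (((Q -> R) -> R) <-> Q) = 1 − |0.24 − 1.00| = 1 − 0.76 = 0.24

0.24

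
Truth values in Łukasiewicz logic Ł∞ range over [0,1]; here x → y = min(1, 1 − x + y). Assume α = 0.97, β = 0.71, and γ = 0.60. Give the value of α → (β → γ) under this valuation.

β → γ = min(1, 1 − 0.71 + 0.60) = min(1, 0.89) = 0.89
α → (β → γ) = min(1, 1 − 0.97 + 0.89) = min(1, 0.92) = 0.92

0.92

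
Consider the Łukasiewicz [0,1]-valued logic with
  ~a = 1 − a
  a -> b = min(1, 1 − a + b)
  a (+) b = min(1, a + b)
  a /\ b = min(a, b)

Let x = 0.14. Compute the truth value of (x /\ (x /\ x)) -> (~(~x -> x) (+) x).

1.00

x /\ x = min(0.14, 0.14) = 0.14
x /\ (x /\ x) = min(0.14, 0.14) = 0.14
~x = 1 − 0.14 = 0.86
~x -> x = min(1, 1 − 0.86 + 0.14) = min(1, 0.28) = 0.28
~(~x -> x) = 1 − 0.28 = 0.72
~(~x -> x) (+) x = min(1, 0.72 + 0.14) = min(1, 0.86) = 0.86
(x /\ (x /\ x)) -> (~(~x -> x) (+) x) = min(1, 1 − 0.14 + 0.86) = min(1, 1.72) = 1.00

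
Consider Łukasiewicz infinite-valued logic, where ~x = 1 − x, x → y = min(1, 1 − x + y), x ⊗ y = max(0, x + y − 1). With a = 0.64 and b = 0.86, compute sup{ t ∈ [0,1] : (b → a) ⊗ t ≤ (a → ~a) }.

b → a = min(1, 1 − 0.86 + 0.64) = min(1, 0.78) = 0.78
So the left factor is b → a = 0.78.
~a = 1 − 0.64 = 0.36
a → ~a = min(1, 1 − 0.64 + 0.36) = min(1, 0.72) = 0.72
So the right-hand bound is a → ~a = 0.72.
The residuum of the Łukasiewicz t-norm gives the supremum: min(1, 1 − 0.78 + 0.72).
1 − 0.78 + 0.72 = 0.94, so t = min(1, 0.94) = 0.94.
Check: 0.78 ⊗ 0.94 = max(0, 0.72) = 0.72 ≤ 0.72.

0.94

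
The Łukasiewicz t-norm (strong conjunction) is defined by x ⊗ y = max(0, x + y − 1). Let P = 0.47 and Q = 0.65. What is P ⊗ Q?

0.12

P ⊗ Q = max(0, 0.47 + 0.65 − 1) = max(0, 0.12) = 0.12
For comparison, the Gödel (minimum) t-norm min(x, y) would give 0.47.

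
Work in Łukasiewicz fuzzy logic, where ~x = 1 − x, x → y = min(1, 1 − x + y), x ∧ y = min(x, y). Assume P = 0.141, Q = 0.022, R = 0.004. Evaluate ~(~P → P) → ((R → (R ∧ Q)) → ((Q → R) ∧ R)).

0.286

~P = 1 − 0.141 = 0.859
~P → P = min(1, 1 − 0.859 + 0.141) = min(1, 0.282) = 0.282
~(~P → P) = 1 − 0.282 = 0.718
R ∧ Q = min(0.004, 0.022) = 0.004
R → (R ∧ Q) = min(1, 1 − 0.004 + 0.004) = min(1, 1.000) = 1.000
Q → R = min(1, 1 − 0.022 + 0.004) = min(1, 0.982) = 0.982
(Q → R) ∧ R = min(0.982, 0.004) = 0.004
(R → (R ∧ Q)) → ((Q → R) ∧ R) = min(1, 1 − 1.000 + 0.004) = min(1, 0.004) = 0.004
~(~P → P) → ((R → (R ∧ Q)) → ((Q → R) ∧ R)) = min(1, 1 − 0.718 + 0.004) = min(1, 0.286) = 0.286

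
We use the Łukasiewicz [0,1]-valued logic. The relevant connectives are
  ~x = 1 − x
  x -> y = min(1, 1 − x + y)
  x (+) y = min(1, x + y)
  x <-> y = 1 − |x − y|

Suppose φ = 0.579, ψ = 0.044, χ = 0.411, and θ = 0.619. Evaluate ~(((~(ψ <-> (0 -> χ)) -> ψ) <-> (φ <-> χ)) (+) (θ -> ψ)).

0.319

0 -> χ = min(1, 1 − 0.000 + 0.411) = min(1, 1.411) = 1.000
ψ <-> (0 -> χ) = 1 − |0.044 − 1.000| = 1 − 0.956 = 0.044
~(ψ <-> (0 -> χ)) = 1 − 0.044 = 0.956
~(ψ <-> (0 -> χ)) -> ψ = min(1, 1 − 0.956 + 0.044) = min(1, 0.088) = 0.088
φ <-> χ = 1 − |0.579 − 0.411| = 1 − 0.168 = 0.832
(~(ψ <-> (0 -> χ)) -> ψ) <-> (φ <-> χ) = 1 − |0.088 − 0.832| = 1 − 0.744 = 0.256
θ -> ψ = min(1, 1 − 0.619 + 0.044) = min(1, 0.425) = 0.425
((~(ψ <-> (0 -> χ)) -> ψ) <-> (φ <-> χ)) (+) (θ -> ψ) = min(1, 0.256 + 0.425) = min(1, 0.681) = 0.681
~(((~(ψ <-> (0 -> χ)) -> ψ) <-> (φ <-> χ)) (+) (θ -> ψ)) = 1 − 0.681 = 0.319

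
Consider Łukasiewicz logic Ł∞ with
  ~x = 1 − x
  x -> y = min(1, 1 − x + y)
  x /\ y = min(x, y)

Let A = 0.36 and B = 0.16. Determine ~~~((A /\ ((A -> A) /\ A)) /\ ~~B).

0.84

A -> A = min(1, 1 − 0.36 + 0.36) = min(1, 1.00) = 1.00
(A -> A) /\ A = min(1.00, 0.36) = 0.36
A /\ ((A -> A) /\ A) = min(0.36, 0.36) = 0.36
~B = 1 − 0.16 = 0.84
~~B = 1 − 0.84 = 0.16
(A /\ ((A -> A) /\ A)) /\ ~~B = min(0.36, 0.16) = 0.16
~((A /\ ((A -> A) /\ A)) /\ ~~B) = 1 − 0.16 = 0.84
~~((A /\ ((A -> A) /\ A)) /\ ~~B) = 1 − 0.84 = 0.16
~~~((A /\ ((A -> A) /\ A)) /\ ~~B) = 1 − 0.16 = 0.84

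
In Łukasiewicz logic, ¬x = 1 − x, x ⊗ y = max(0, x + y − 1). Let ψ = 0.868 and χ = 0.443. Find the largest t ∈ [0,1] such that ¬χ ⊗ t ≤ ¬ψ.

¬χ = 1 − 0.443 = 0.557
So the left factor is ¬χ = 0.557.
¬ψ = 1 − 0.868 = 0.132
So the right-hand bound is ¬ψ = 0.132.
The residuum of the Łukasiewicz t-norm gives the supremum: min(1, 1 − 0.557 + 0.132).
1 − 0.557 + 0.132 = 0.575, so t = min(1, 0.575) = 0.575.
Check: 0.557 ⊗ 0.575 = max(0, 0.132) = 0.132 ≤ 0.132.

0.575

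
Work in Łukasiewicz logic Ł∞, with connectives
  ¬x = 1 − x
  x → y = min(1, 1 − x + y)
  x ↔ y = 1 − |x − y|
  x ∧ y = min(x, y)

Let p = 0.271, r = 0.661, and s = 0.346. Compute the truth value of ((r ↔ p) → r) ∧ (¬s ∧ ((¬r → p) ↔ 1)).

0.654

r ↔ p = 1 − |0.661 − 0.271| = 1 − 0.390 = 0.610
(r ↔ p) → r = min(1, 1 − 0.610 + 0.661) = min(1, 1.051) = 1.000
¬s = 1 − 0.346 = 0.654
¬r = 1 − 0.661 = 0.339
¬r → p = min(1, 1 − 0.339 + 0.271) = min(1, 0.932) = 0.932
(¬r → p) ↔ 1 = 1 − |0.932 − 1.000| = 1 − 0.068 = 0.932
¬s ∧ ((¬r → p) ↔ 1) = min(0.654, 0.932) = 0.654
((r ↔ p) → r) ∧ (¬s ∧ ((¬r → p) ↔ 1)) = min(1.000, 0.654) = 0.654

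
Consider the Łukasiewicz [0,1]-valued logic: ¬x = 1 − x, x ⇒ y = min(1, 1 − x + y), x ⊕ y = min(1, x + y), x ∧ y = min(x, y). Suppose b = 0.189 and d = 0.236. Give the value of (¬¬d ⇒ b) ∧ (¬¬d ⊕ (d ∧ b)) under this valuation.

0.425

¬d = 1 − 0.236 = 0.764
¬¬d = 1 − 0.764 = 0.236
¬¬d ⇒ b = min(1, 1 − 0.236 + 0.189) = min(1, 0.953) = 0.953
d ∧ b = min(0.236, 0.189) = 0.189
¬¬d ⊕ (d ∧ b) = min(1, 0.236 + 0.189) = min(1, 0.425) = 0.425
(¬¬d ⇒ b) ∧ (¬¬d ⊕ (d ∧ b)) = min(0.953, 0.425) = 0.425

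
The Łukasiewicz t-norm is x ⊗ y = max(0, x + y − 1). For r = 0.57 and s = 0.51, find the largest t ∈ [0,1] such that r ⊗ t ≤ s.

The residuum of the Łukasiewicz t-norm gives the supremum: min(1, 1 − 0.57 + 0.51).
1 − 0.57 + 0.51 = 0.94, so t = min(1, 0.94) = 0.94.
Check: 0.57 ⊗ 0.94 = max(0, 0.51) = 0.51 ≤ 0.51.

0.94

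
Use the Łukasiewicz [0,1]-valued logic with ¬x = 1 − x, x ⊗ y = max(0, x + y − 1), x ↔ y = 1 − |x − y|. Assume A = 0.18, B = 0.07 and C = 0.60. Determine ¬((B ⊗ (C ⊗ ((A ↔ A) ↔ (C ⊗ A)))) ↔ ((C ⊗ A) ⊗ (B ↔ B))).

0.00

A ↔ A = 1 − |0.18 − 0.18| = 1 − 0.00 = 1.00
C ⊗ A = max(0, 0.60 + 0.18 − 1) = max(0, -0.22) = 0.00
(A ↔ A) ↔ (C ⊗ A) = 1 − |1.00 − 0.00| = 1 − 1.00 = 0.00
C ⊗ ((A ↔ A) ↔ (C ⊗ A)) = max(0, 0.60 + 0.00 − 1) = max(0, -0.40) = 0.00
B ⊗ (C ⊗ ((A ↔ A) ↔ (C ⊗ A))) = max(0, 0.07 + 0.00 − 1) = max(0, -0.93) = 0.00
B ↔ B = 1 − |0.07 − 0.07| = 1 − 0.00 = 1.00
(C ⊗ A) ⊗ (B ↔ B) = max(0, 0.00 + 1.00 − 1) = max(0, 0.00) = 0.00
(B ⊗ (C ⊗ ((A ↔ A) ↔ (C ⊗ A)))) ↔ ((C ⊗ A) ⊗ (B ↔ B)) = 1 − |0.00 − 0.00| = 1 − 0.00 = 1.00
¬((B ⊗ (C ⊗ ((A ↔ A) ↔ (C ⊗ A)))) ↔ ((C ⊗ A) ⊗ (B ↔ B))) = 1 − 1.00 = 0.00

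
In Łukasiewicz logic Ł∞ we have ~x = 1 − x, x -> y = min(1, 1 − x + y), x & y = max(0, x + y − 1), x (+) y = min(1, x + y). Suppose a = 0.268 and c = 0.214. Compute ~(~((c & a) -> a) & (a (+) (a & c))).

1.000

c & a = max(0, 0.214 + 0.268 − 1) = max(0, -0.518) = 0.000
(c & a) -> a = min(1, 1 − 0.000 + 0.268) = min(1, 1.268) = 1.000
~((c & a) -> a) = 1 − 1.000 = 0.000
a & c = max(0, 0.268 + 0.214 − 1) = max(0, -0.518) = 0.000
a (+) (a & c) = min(1, 0.268 + 0.000) = min(1, 0.268) = 0.268
~((c & a) -> a) & (a (+) (a & c)) = max(0, 0.000 + 0.268 − 1) = max(0, -0.732) = 0.000
~(~((c & a) -> a) & (a (+) (a & c))) = 1 − 0.000 = 1.000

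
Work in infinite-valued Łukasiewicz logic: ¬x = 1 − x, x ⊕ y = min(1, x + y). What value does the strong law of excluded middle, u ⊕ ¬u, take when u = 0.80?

¬u = 1 − 0.80 = 0.20
u ⊕ ¬u = min(1, 0.80 + 0.20) = min(1, 1.00) = 1.00
(As expected: always 1 in Ł∞ since a ⊕ (1−a) = 1.)

1.00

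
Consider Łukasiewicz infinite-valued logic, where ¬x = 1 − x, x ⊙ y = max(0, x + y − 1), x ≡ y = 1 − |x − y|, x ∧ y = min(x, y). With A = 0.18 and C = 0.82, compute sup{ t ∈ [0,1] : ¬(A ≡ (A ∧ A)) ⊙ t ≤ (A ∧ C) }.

1.00

A ∧ A = min(0.18, 0.18) = 0.18
A ≡ (A ∧ A) = 1 − |0.18 − 0.18| = 1 − 0.00 = 1.00
¬(A ≡ (A ∧ A)) = 1 − 1.00 = 0.00
So the left factor is ¬(A ≡ (A ∧ A)) = 0.00.
A ∧ C = min(0.18, 0.82) = 0.18
So the right-hand bound is A ∧ C = 0.18.
The residuum of the Łukasiewicz t-norm gives the supremum: min(1, 1 − 0.00 + 0.18).
1 − 0.00 + 0.18 = 1.18, so t = min(1, 1.18) = 1.00.
Check: 0.00 ⊙ 1.00 = max(0, 0.00) = 0.00 ≤ 0.18.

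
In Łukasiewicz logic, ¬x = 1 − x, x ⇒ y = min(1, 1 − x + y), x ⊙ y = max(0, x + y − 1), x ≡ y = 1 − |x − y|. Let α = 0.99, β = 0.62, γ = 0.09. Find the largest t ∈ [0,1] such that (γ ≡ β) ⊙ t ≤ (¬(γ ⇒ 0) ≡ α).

γ ≡ β = 1 − |0.09 − 0.62| = 1 − 0.53 = 0.47
So the left factor is γ ≡ β = 0.47.
γ ⇒ 0 = min(1, 1 − 0.09 + 0.00) = min(1, 0.91) = 0.91
¬(γ ⇒ 0) = 1 − 0.91 = 0.09
¬(γ ⇒ 0) ≡ α = 1 − |0.09 − 0.99| = 1 − 0.90 = 0.10
So the right-hand bound is ¬(γ ⇒ 0) ≡ α = 0.10.
The residuum of the Łukasiewicz t-norm gives the supremum: min(1, 1 − 0.47 + 0.10).
1 − 0.47 + 0.10 = 0.63, so t = min(1, 0.63) = 0.63.
Check: 0.47 ⊙ 0.63 = max(0, 0.10) = 0.10 ≤ 0.10.

0.63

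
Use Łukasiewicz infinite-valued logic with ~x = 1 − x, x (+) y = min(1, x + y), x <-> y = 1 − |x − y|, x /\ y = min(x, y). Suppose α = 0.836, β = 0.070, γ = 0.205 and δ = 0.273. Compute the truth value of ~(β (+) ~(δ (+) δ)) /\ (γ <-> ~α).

δ (+) δ = min(1, 0.273 + 0.273) = min(1, 0.546) = 0.546
~(δ (+) δ) = 1 − 0.546 = 0.454
β (+) ~(δ (+) δ) = min(1, 0.070 + 0.454) = min(1, 0.524) = 0.524
~(β (+) ~(δ (+) δ)) = 1 − 0.524 = 0.476
~α = 1 − 0.836 = 0.164
γ <-> ~α = 1 − |0.205 − 0.164| = 1 − 0.041 = 0.959
~(β (+) ~(δ (+) δ)) /\ (γ <-> ~α) = min(0.476, 0.959) = 0.476

0.476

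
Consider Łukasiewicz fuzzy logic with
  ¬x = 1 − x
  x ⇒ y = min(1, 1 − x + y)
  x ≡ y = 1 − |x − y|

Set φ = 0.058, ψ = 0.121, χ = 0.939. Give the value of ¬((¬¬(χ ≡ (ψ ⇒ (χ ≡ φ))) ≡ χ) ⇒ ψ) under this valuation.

0.877

χ ≡ φ = 1 − |0.939 − 0.058| = 1 − 0.881 = 0.119
ψ ⇒ (χ ≡ φ) = min(1, 1 − 0.121 + 0.119) = min(1, 0.998) = 0.998
χ ≡ (ψ ⇒ (χ ≡ φ)) = 1 − |0.939 − 0.998| = 1 − 0.059 = 0.941
¬(χ ≡ (ψ ⇒ (χ ≡ φ))) = 1 − 0.941 = 0.059
¬¬(χ ≡ (ψ ⇒ (χ ≡ φ))) = 1 − 0.059 = 0.941
¬¬(χ ≡ (ψ ⇒ (χ ≡ φ))) ≡ χ = 1 − |0.941 − 0.939| = 1 − 0.002 = 0.998
(¬¬(χ ≡ (ψ ⇒ (χ ≡ φ))) ≡ χ) ⇒ ψ = min(1, 1 − 0.998 + 0.121) = min(1, 0.123) = 0.123
¬((¬¬(χ ≡ (ψ ⇒ (χ ≡ φ))) ≡ χ) ⇒ ψ) = 1 − 0.123 = 0.877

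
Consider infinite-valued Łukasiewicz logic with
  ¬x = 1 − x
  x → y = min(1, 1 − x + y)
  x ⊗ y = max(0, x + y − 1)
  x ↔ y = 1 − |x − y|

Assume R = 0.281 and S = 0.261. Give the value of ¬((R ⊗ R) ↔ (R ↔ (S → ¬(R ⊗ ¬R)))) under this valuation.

R ⊗ R = max(0, 0.281 + 0.281 − 1) = max(0, -0.438) = 0.000
¬R = 1 − 0.281 = 0.719
R ⊗ ¬R = max(0, 0.281 + 0.719 − 1) = max(0, 0.000) = 0.000
¬(R ⊗ ¬R) = 1 − 0.000 = 1.000
S → ¬(R ⊗ ¬R) = min(1, 1 − 0.261 + 1.000) = min(1, 1.739) = 1.000
R ↔ (S → ¬(R ⊗ ¬R)) = 1 − |0.281 − 1.000| = 1 − 0.719 = 0.281
(R ⊗ R) ↔ (R ↔ (S → ¬(R ⊗ ¬R))) = 1 − |0.000 − 0.281| = 1 − 0.281 = 0.719
¬((R ⊗ R) ↔ (R ↔ (S → ¬(R ⊗ ¬R)))) = 1 − 0.719 = 0.281

0.281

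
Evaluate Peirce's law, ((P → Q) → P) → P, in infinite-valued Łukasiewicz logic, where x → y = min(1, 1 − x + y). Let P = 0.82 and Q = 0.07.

P → Q = min(1, 1 − 0.82 + 0.07) = min(1, 0.25) = 0.25
(P → Q) → P = min(1, 1 − 0.25 + 0.82) = min(1, 1.57) = 1.00
((P → Q) → P) → P = min(1, 1 − 1.00 + 0.82) = min(1, 0.82) = 0.82
(The value 0.82 < 1 shows this instance is not satisfied; not a Ł∞-tautology in general.)

0.82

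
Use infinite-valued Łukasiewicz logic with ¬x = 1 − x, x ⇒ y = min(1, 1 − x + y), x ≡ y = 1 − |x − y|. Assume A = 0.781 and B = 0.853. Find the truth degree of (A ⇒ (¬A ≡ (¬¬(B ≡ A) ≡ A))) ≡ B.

¬A = 1 − 0.781 = 0.219
B ≡ A = 1 − |0.853 − 0.781| = 1 − 0.072 = 0.928
¬(B ≡ A) = 1 − 0.928 = 0.072
¬¬(B ≡ A) = 1 − 0.072 = 0.928
¬¬(B ≡ A) ≡ A = 1 − |0.928 − 0.781| = 1 − 0.147 = 0.853
¬A ≡ (¬¬(B ≡ A) ≡ A) = 1 − |0.219 − 0.853| = 1 − 0.634 = 0.366
A ⇒ (¬A ≡ (¬¬(B ≡ A) ≡ A)) = min(1, 1 − 0.781 + 0.366) = min(1, 0.585) = 0.585
(A ⇒ (¬A ≡ (¬¬(B ≡ A) ≡ A))) ≡ B = 1 − |0.585 − 0.853| = 1 − 0.268 = 0.732

0.732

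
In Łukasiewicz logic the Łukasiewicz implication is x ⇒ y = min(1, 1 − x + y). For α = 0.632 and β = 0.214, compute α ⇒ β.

0.582

α ⇒ β = min(1, 1 − 0.632 + 0.214) = min(1, 0.582) = 0.582
For comparison, the Gödel implication (1 if x ≤ y else y) would give 0.214.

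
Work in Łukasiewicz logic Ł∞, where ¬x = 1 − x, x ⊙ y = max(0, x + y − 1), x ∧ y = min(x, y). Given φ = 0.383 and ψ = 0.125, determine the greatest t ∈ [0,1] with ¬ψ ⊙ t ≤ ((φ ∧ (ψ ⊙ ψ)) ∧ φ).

0.125

¬ψ = 1 − 0.125 = 0.875
So the left factor is ¬ψ = 0.875.
ψ ⊙ ψ = max(0, 0.125 + 0.125 − 1) = max(0, -0.750) = 0.000
φ ∧ (ψ ⊙ ψ) = min(0.383, 0.000) = 0.000
(φ ∧ (ψ ⊙ ψ)) ∧ φ = min(0.000, 0.383) = 0.000
So the right-hand bound is (φ ∧ (ψ ⊙ ψ)) ∧ φ = 0.000.
The residuum of the Łukasiewicz t-norm gives the supremum: min(1, 1 − 0.875 + 0.000).
1 − 0.875 + 0.000 = 0.125, so t = min(1, 0.125) = 0.125.
Check: 0.875 ⊙ 0.125 = max(0, 0.000) = 0.000 ≤ 0.000.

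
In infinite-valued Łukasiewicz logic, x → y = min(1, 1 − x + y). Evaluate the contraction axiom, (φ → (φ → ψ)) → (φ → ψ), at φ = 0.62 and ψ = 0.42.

0.80

φ → ψ = min(1, 1 − 0.62 + 0.42) = min(1, 0.80) = 0.80
φ → (φ → ψ) = min(1, 1 − 0.62 + 0.80) = min(1, 1.18) = 1.00
(φ → (φ → ψ)) → (φ → ψ) = min(1, 1 − 1.00 + 0.80) = min(1, 0.80) = 0.80
(The value 0.80 < 1 shows this instance is not satisfied; fails in Ł∞ (the t-norm is not idempotent).)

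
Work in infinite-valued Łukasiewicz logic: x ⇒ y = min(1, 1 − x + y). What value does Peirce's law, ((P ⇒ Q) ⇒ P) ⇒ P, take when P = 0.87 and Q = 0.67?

P ⇒ Q = min(1, 1 − 0.87 + 0.67) = min(1, 0.80) = 0.80
(P ⇒ Q) ⇒ P = min(1, 1 − 0.80 + 0.87) = min(1, 1.07) = 1.00
((P ⇒ Q) ⇒ P) ⇒ P = min(1, 1 − 1.00 + 0.87) = min(1, 0.87) = 0.87
(The value 0.87 < 1 shows this instance is not satisfied; not a Ł∞-tautology in general.)

0.87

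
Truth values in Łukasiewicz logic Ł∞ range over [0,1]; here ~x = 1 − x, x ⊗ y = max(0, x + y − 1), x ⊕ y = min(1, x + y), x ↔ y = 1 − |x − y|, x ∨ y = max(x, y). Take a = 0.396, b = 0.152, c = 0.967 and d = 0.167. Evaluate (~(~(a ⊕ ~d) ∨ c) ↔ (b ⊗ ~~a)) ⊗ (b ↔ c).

0.152

~d = 1 − 0.167 = 0.833
a ⊕ ~d = min(1, 0.396 + 0.833) = min(1, 1.229) = 1.000
~(a ⊕ ~d) = 1 − 1.000 = 0.000
~(a ⊕ ~d) ∨ c = max(0.000, 0.967) = 0.967
~(~(a ⊕ ~d) ∨ c) = 1 − 0.967 = 0.033
~a = 1 − 0.396 = 0.604
~~a = 1 − 0.604 = 0.396
b ⊗ ~~a = max(0, 0.152 + 0.396 − 1) = max(0, -0.452) = 0.000
~(~(a ⊕ ~d) ∨ c) ↔ (b ⊗ ~~a) = 1 − |0.033 − 0.000| = 1 − 0.033 = 0.967
b ↔ c = 1 − |0.152 − 0.967| = 1 − 0.815 = 0.185
(~(~(a ⊕ ~d) ∨ c) ↔ (b ⊗ ~~a)) ⊗ (b ↔ c) = max(0, 0.967 + 0.185 − 1) = max(0, 0.152) = 0.152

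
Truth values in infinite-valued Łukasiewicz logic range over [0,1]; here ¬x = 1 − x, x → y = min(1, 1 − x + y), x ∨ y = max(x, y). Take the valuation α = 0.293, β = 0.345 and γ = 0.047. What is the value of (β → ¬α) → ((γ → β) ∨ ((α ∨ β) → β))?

1.000

¬α = 1 − 0.293 = 0.707
β → ¬α = min(1, 1 − 0.345 + 0.707) = min(1, 1.362) = 1.000
γ → β = min(1, 1 − 0.047 + 0.345) = min(1, 1.298) = 1.000
α ∨ β = max(0.293, 0.345) = 0.345
(α ∨ β) → β = min(1, 1 − 0.345 + 0.345) = min(1, 1.000) = 1.000
(γ → β) ∨ ((α ∨ β) → β) = max(1.000, 1.000) = 1.000
(β → ¬α) → ((γ → β) ∨ ((α ∨ β) → β)) = min(1, 1 − 1.000 + 1.000) = min(1, 1.000) = 1.000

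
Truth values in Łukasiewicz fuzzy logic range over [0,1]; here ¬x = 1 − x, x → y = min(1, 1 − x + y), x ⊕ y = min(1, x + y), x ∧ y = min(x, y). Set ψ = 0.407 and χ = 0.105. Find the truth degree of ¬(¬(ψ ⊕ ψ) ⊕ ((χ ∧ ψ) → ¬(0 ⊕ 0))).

0.000

ψ ⊕ ψ = min(1, 0.407 + 0.407) = min(1, 0.814) = 0.814
¬(ψ ⊕ ψ) = 1 − 0.814 = 0.186
χ ∧ ψ = min(0.105, 0.407) = 0.105
0 ⊕ 0 = min(1, 0.000 + 0.000) = min(1, 0.000) = 0.000
¬(0 ⊕ 0) = 1 − 0.000 = 1.000
(χ ∧ ψ) → ¬(0 ⊕ 0) = min(1, 1 − 0.105 + 1.000) = min(1, 1.895) = 1.000
¬(ψ ⊕ ψ) ⊕ ((χ ∧ ψ) → ¬(0 ⊕ 0)) = min(1, 0.186 + 1.000) = min(1, 1.186) = 1.000
¬(¬(ψ ⊕ ψ) ⊕ ((χ ∧ ψ) → ¬(0 ⊕ 0))) = 1 − 1.000 = 0.000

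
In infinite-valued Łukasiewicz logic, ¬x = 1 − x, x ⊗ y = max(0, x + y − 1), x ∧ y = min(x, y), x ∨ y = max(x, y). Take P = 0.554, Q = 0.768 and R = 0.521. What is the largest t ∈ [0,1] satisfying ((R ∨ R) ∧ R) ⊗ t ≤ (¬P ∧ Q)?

R ∨ R = max(0.521, 0.521) = 0.521
(R ∨ R) ∧ R = min(0.521, 0.521) = 0.521
So the left factor is (R ∨ R) ∧ R = 0.521.
¬P = 1 − 0.554 = 0.446
¬P ∧ Q = min(0.446, 0.768) = 0.446
So the right-hand bound is ¬P ∧ Q = 0.446.
The residuum of the Łukasiewicz t-norm gives the supremum: min(1, 1 − 0.521 + 0.446).
1 − 0.521 + 0.446 = 0.925, so t = min(1, 0.925) = 0.925.
Check: 0.521 ⊗ 0.925 = max(0, 0.446) = 0.446 ≤ 0.446.

0.925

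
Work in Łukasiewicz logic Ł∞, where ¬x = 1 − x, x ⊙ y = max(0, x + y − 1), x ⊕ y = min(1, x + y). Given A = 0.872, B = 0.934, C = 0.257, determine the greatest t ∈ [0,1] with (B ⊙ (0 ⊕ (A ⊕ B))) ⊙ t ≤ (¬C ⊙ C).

A ⊕ B = min(1, 0.872 + 0.934) = min(1, 1.806) = 1.000
0 ⊕ (A ⊕ B) = min(1, 0.000 + 1.000) = min(1, 1.000) = 1.000
B ⊙ (0 ⊕ (A ⊕ B)) = max(0, 0.934 + 1.000 − 1) = max(0, 0.934) = 0.934
So the left factor is B ⊙ (0 ⊕ (A ⊕ B)) = 0.934.
¬C = 1 − 0.257 = 0.743
¬C ⊙ C = max(0, 0.743 + 0.257 − 1) = max(0, 0.000) = 0.000
So the right-hand bound is ¬C ⊙ C = 0.000.
The residuum of the Łukasiewicz t-norm gives the supremum: min(1, 1 − 0.934 + 0.000).
1 − 0.934 + 0.000 = 0.066, so t = min(1, 0.066) = 0.066.
Check: 0.934 ⊙ 0.066 = max(0, 0.000) = 0.000 ≤ 0.000.

0.066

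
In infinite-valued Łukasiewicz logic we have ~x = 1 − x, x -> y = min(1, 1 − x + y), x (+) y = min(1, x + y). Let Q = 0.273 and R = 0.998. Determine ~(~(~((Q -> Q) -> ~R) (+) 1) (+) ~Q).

Q -> Q = min(1, 1 − 0.273 + 0.273) = min(1, 1.000) = 1.000
~R = 1 − 0.998 = 0.002
(Q -> Q) -> ~R = min(1, 1 − 1.000 + 0.002) = min(1, 0.002) = 0.002
~((Q -> Q) -> ~R) = 1 − 0.002 = 0.998
~((Q -> Q) -> ~R) (+) 1 = min(1, 0.998 + 1.000) = min(1, 1.998) = 1.000
~(~((Q -> Q) -> ~R) (+) 1) = 1 − 1.000 = 0.000
~Q = 1 − 0.273 = 0.727
~(~((Q -> Q) -> ~R) (+) 1) (+) ~Q = min(1, 0.000 + 0.727) = min(1, 0.727) = 0.727
~(~(~((Q -> Q) -> ~R) (+) 1) (+) ~Q) = 1 − 0.727 = 0.273

0.273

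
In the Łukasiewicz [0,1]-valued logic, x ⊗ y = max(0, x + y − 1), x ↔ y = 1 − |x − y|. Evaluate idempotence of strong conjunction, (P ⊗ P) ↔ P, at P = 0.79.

P ⊗ P = max(0, 0.79 + 0.79 − 1) = max(0, 0.58) = 0.58
(P ⊗ P) ↔ P = 1 − |0.58 − 0.79| = 1 − 0.21 = 0.79
(The value 0.79 < 1 shows this instance is not satisfied; fails in Ł∞ since a ⊗ a = max(0, 2a−1) ≠ a in general.)

0.79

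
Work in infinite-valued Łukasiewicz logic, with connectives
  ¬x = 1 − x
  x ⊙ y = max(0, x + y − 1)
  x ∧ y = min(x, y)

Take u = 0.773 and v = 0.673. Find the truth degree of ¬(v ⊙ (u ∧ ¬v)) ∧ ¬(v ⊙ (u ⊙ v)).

¬v = 1 − 0.673 = 0.327
u ∧ ¬v = min(0.773, 0.327) = 0.327
v ⊙ (u ∧ ¬v) = max(0, 0.673 + 0.327 − 1) = max(0, 0.000) = 0.000
¬(v ⊙ (u ∧ ¬v)) = 1 − 0.000 = 1.000
u ⊙ v = max(0, 0.773 + 0.673 − 1) = max(0, 0.446) = 0.446
v ⊙ (u ⊙ v) = max(0, 0.673 + 0.446 − 1) = max(0, 0.119) = 0.119
¬(v ⊙ (u ⊙ v)) = 1 − 0.119 = 0.881
¬(v ⊙ (u ∧ ¬v)) ∧ ¬(v ⊙ (u ⊙ v)) = min(1.000, 0.881) = 0.881

0.881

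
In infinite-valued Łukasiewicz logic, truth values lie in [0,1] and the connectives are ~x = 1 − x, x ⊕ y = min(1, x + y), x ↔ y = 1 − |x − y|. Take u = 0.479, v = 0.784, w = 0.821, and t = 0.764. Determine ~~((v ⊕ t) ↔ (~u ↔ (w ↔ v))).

0.558

v ⊕ t = min(1, 0.784 + 0.764) = min(1, 1.548) = 1.000
~u = 1 − 0.479 = 0.521
w ↔ v = 1 − |0.821 − 0.784| = 1 − 0.037 = 0.963
~u ↔ (w ↔ v) = 1 − |0.521 − 0.963| = 1 − 0.442 = 0.558
(v ⊕ t) ↔ (~u ↔ (w ↔ v)) = 1 − |1.000 − 0.558| = 1 − 0.442 = 0.558
~((v ⊕ t) ↔ (~u ↔ (w ↔ v))) = 1 − 0.558 = 0.442
~~((v ⊕ t) ↔ (~u ↔ (w ↔ v))) = 1 − 0.442 = 0.558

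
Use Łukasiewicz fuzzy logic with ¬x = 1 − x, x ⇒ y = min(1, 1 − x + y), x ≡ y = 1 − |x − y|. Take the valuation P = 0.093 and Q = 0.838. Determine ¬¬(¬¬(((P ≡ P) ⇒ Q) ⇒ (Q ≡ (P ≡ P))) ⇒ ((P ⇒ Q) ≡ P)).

P ≡ P = 1 − |0.093 − 0.093| = 1 − 0.000 = 1.000
(P ≡ P) ⇒ Q = min(1, 1 − 1.000 + 0.838) = min(1, 0.838) = 0.838
Q ≡ (P ≡ P) = 1 − |0.838 − 1.000| = 1 − 0.162 = 0.838
((P ≡ P) ⇒ Q) ⇒ (Q ≡ (P ≡ P)) = min(1, 1 − 0.838 + 0.838) = min(1, 1.000) = 1.000
¬(((P ≡ P) ⇒ Q) ⇒ (Q ≡ (P ≡ P))) = 1 − 1.000 = 0.000
¬¬(((P ≡ P) ⇒ Q) ⇒ (Q ≡ (P ≡ P))) = 1 − 0.000 = 1.000
P ⇒ Q = min(1, 1 − 0.093 + 0.838) = min(1, 1.745) = 1.000
(P ⇒ Q) ≡ P = 1 − |1.000 − 0.093| = 1 − 0.907 = 0.093
¬¬(((P ≡ P) ⇒ Q) ⇒ (Q ≡ (P ≡ P))) ⇒ ((P ⇒ Q) ≡ P) = min(1, 1 − 1.000 + 0.093) = min(1, 0.093) = 0.093
¬(¬¬(((P ≡ P) ⇒ Q) ⇒ (Q ≡ (P ≡ P))) ⇒ ((P ⇒ Q) ≡ P)) = 1 − 0.093 = 0.907
¬¬(¬¬(((P ≡ P) ⇒ Q) ⇒ (Q ≡ (P ≡ P))) ⇒ ((P ⇒ Q) ≡ P)) = 1 − 0.907 = 0.093

0.093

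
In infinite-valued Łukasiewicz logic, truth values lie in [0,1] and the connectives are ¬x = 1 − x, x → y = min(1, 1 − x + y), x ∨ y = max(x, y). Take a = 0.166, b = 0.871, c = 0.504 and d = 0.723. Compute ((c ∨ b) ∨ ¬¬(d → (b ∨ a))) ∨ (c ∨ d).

c ∨ b = max(0.504, 0.871) = 0.871
b ∨ a = max(0.871, 0.166) = 0.871
d → (b ∨ a) = min(1, 1 − 0.723 + 0.871) = min(1, 1.148) = 1.000
¬(d → (b ∨ a)) = 1 − 1.000 = 0.000
¬¬(d → (b ∨ a)) = 1 − 0.000 = 1.000
(c ∨ b) ∨ ¬¬(d → (b ∨ a)) = max(0.871, 1.000) = 1.000
c ∨ d = max(0.504, 0.723) = 0.723
((c ∨ b) ∨ ¬¬(d → (b ∨ a))) ∨ (c ∨ d) = max(1.000, 0.723) = 1.000

1.000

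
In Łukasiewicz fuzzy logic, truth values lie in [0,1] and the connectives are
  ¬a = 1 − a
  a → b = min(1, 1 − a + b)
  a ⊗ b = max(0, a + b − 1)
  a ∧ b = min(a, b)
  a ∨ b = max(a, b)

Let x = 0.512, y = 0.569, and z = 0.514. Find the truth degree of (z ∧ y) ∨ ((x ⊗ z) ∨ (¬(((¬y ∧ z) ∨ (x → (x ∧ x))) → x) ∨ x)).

z ∧ y = min(0.514, 0.569) = 0.514
x ⊗ z = max(0, 0.512 + 0.514 − 1) = max(0, 0.026) = 0.026
¬y = 1 − 0.569 = 0.431
¬y ∧ z = min(0.431, 0.514) = 0.431
x ∧ x = min(0.512, 0.512) = 0.512
x → (x ∧ x) = min(1, 1 − 0.512 + 0.512) = min(1, 1.000) = 1.000
(¬y ∧ z) ∨ (x → (x ∧ x)) = max(0.431, 1.000) = 1.000
((¬y ∧ z) ∨ (x → (x ∧ x))) → x = min(1, 1 − 1.000 + 0.512) = min(1, 0.512) = 0.512
¬(((¬y ∧ z) ∨ (x → (x ∧ x))) → x) = 1 − 0.512 = 0.488
¬(((¬y ∧ z) ∨ (x → (x ∧ x))) → x) ∨ x = max(0.488, 0.512) = 0.512
(x ⊗ z) ∨ (¬(((¬y ∧ z) ∨ (x → (x ∧ x))) → x) ∨ x) = max(0.026, 0.512) = 0.512
(z ∧ y) ∨ ((x ⊗ z) ∨ (¬(((¬y ∧ z) ∨ (x → (x ∧ x))) → x) ∨ x)) = max(0.514, 0.512) = 0.514

0.514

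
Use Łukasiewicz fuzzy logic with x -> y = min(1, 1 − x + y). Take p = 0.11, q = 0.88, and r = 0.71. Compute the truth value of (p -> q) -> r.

p -> q = min(1, 1 − 0.11 + 0.88) = min(1, 1.77) = 1.00
(p -> q) -> r = min(1, 1 − 1.00 + 0.71) = min(1, 0.71) = 0.71

0.71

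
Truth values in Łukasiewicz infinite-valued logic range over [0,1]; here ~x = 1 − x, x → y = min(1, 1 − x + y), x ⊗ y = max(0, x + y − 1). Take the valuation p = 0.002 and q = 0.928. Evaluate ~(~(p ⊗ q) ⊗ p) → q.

p ⊗ q = max(0, 0.002 + 0.928 − 1) = max(0, -0.070) = 0.000
~(p ⊗ q) = 1 − 0.000 = 1.000
~(p ⊗ q) ⊗ p = max(0, 1.000 + 0.002 − 1) = max(0, 0.002) = 0.002
~(~(p ⊗ q) ⊗ p) = 1 − 0.002 = 0.998
~(~(p ⊗ q) ⊗ p) → q = min(1, 1 − 0.998 + 0.928) = min(1, 0.930) = 0.930

0.930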